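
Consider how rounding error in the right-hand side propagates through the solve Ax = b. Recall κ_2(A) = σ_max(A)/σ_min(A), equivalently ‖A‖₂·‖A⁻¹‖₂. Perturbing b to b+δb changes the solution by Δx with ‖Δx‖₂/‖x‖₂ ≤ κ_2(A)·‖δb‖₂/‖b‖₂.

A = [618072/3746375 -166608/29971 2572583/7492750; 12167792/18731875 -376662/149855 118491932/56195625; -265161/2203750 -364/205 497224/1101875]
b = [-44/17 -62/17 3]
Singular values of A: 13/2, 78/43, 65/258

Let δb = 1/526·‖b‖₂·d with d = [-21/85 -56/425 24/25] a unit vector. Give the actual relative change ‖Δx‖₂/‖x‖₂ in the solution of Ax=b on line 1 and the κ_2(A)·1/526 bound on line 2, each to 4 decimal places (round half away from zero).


0.0026
0.0490

largest singular value 13/2, smallest 65/258
condition number: (13/2) ÷ (65/258) = 25.8000
worst-case relative error ≤ 25.8000 × 1/526 = 0.0490
solve Ax = b  →  x = [-15.5714 0.2083 3.3156]
2-norm of b is 5.3852; of x, 15.9219
with δb = [-0.0025 -0.0013 0.0098], A·Δx = δb → ‖Δx‖ = 0.0406
realised ‖Δx‖/‖x‖ = 0.0026
so the bound overstates the realised error by a factor of ≈ 19.2180 (computed from the unrounded values)


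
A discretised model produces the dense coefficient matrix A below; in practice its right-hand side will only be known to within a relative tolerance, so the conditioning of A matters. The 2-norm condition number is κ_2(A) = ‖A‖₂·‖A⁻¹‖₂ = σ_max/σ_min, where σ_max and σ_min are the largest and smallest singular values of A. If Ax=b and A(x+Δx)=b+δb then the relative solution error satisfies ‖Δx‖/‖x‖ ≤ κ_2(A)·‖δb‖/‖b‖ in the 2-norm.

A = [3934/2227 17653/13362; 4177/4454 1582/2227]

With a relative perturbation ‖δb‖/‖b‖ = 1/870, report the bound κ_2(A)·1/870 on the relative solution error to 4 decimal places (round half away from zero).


0.4517

M = AᵀA = [274577/68644 154448/51483; 154448/51483 1390057/617796]. tr(M)=1930625/308898, det(M)=625/2471184
λ_max, λ_min = (1930625/308898 ± √931804090000/23854493601)/2 = 25/4, 25/617796
κ_2(A) = √(λ_max/λ_min) = √((25/4) / (25/617796)) = 393.0000
perturbation bound = 393.0000·1/870 = 0.4517


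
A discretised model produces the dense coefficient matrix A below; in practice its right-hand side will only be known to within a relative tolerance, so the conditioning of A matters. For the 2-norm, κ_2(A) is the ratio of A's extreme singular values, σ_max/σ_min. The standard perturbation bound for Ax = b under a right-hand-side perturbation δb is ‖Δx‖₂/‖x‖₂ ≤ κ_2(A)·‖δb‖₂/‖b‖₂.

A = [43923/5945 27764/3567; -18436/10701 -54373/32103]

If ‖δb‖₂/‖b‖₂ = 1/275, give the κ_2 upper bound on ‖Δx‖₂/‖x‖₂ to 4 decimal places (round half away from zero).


0.4909

AᵀA = [98015929/1703025 61742912/1021815; 61742912/1021815 38902105/613089]; tr = 2205346/18225, det = 14641/18225
solving λ² − 2205346/18225·λ + 14641/18225 = 0 gives λ = 121, 121/18225
κ = σ_max/σ_min = 11/(11/135) = 135.0000
bound on ‖Δx‖/‖x‖: κ·ε = 135.0000·1/275 = 0.4909


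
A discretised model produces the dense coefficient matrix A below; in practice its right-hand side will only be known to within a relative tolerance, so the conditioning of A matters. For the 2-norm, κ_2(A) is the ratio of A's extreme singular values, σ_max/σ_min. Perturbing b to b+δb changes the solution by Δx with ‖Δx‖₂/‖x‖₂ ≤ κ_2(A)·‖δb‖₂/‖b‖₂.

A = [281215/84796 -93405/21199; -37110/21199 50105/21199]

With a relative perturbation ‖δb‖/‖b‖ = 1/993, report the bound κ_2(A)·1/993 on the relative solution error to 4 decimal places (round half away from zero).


0.3139

form AᵀA = [349883425/24880144 -116624475/6220036; -116624475/6220036 38875450/1555009] with trace 971890625/24880144 and determinant 390625/24880144
char-poly roots: 625/16 and 625/1555009
so κ_2 = √((625/16) / (625/1555009)) = 311.7500
worst-case relative error ≤ 311.7500 × 1/993 = 0.3139


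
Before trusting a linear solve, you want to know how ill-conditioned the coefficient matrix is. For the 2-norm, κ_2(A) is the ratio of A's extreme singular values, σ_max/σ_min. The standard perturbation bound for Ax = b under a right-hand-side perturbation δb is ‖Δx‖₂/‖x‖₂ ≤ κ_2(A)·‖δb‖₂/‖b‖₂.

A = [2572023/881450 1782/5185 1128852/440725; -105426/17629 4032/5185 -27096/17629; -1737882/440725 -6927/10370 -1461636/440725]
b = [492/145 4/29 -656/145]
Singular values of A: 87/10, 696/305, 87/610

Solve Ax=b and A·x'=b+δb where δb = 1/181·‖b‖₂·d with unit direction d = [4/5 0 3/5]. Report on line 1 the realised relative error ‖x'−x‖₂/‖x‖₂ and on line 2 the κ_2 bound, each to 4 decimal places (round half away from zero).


σ_max = 87/10, σ_min = 87/610
condition number: (87/10) ÷ (87/610) = 61.0000
worst-case relative error ≤ 61.0000 × 1/181 = 0.3370
solve Ax = b  →  x = [-0.3222 0.8249 1.5811]
‖b‖ = 5.6569, ‖x‖ = 1.8122
re-solving with b+δb shifts x by Δx of norm 0.2191
realised ‖Δx‖/‖x‖ = 0.1209
tightness: 0.1209 against a bound of 0.3370 (unrounded ratio ≈ 0.3588)

0.1209
0.3370


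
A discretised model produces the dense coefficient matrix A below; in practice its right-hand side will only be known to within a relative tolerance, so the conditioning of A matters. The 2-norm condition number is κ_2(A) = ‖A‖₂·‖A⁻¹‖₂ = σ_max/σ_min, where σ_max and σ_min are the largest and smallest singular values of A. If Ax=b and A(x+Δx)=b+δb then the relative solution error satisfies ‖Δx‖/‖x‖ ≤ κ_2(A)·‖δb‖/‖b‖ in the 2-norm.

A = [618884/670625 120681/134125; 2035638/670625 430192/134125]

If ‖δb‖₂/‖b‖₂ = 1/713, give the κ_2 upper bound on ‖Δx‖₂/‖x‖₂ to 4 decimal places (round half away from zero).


0.1297

form AᵀA = [7242943156/719580625 1520644356/143916125; 1520644356/143916125 319406497/28783225] with trace 18107141/855625 and determinant 1119364/21390625
char-poly roots: 529/25 and 2116/855625
κ = σ_max/σ_min = (23/5)/(46/925) = 92.5000
κ_2(A)·‖δb‖/‖b‖ = 0.1297


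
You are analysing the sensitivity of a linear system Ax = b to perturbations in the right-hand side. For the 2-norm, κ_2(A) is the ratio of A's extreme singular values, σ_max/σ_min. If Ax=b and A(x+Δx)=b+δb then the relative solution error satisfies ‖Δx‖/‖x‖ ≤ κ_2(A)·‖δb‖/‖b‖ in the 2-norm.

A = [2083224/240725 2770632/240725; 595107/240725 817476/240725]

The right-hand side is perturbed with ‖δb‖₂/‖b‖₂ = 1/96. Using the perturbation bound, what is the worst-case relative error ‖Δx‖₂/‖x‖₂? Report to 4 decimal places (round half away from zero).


M = AᵀA = [7510359321/92717641 10013332428/92717641; 10013332428/92717641 13351469904/92717641]. tr(M)=20861829225/92717641, det(M)=81000000/92717641
char-poly roots: 225 and 360000/92717641
σ_max=√225=15, σ_min=√(360000/92717641)=(600/9629) → κ = 240.7250
κ_2(A)·‖δb‖/‖b‖ = 2.5076

2.5076


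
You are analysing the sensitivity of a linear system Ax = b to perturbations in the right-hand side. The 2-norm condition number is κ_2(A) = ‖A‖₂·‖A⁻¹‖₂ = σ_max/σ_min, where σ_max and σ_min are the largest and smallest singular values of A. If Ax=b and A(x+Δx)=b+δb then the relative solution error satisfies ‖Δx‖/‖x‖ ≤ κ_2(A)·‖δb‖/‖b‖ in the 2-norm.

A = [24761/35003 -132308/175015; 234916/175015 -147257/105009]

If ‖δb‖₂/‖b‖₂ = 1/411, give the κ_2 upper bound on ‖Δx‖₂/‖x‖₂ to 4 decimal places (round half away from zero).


form AᵀA = [243990329/105987025 -153706784/63592215; -153706784/63592215 2420983609/953883225] with trace 1097954/226845 and determinant 14641/28355625
solving λ² − 1097954/226845·λ + 14641/28355625 = 0 gives λ = 121/25, 121/1134225
κ_2(A) = √(λ_max/λ_min) = √((121/25) / (121/1134225)) = 213.0000
κ_2(A)·‖δb‖/‖b‖ = 0.5182

0.5182


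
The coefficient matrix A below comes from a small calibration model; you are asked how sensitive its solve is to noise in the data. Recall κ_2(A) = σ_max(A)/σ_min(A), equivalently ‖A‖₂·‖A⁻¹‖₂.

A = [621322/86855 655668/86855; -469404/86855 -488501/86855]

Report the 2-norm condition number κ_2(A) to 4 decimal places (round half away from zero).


form AᵀA = [24255245716/301751641 25467411060/301751641; 25467411060/301751641 26741350129/301751641] with trace 60638045/358801 and determinant 114244/358801
char-poly roots: 169 and 676/358801
so κ_2 = √(169 / (676/358801)) = 299.5000

299.5000


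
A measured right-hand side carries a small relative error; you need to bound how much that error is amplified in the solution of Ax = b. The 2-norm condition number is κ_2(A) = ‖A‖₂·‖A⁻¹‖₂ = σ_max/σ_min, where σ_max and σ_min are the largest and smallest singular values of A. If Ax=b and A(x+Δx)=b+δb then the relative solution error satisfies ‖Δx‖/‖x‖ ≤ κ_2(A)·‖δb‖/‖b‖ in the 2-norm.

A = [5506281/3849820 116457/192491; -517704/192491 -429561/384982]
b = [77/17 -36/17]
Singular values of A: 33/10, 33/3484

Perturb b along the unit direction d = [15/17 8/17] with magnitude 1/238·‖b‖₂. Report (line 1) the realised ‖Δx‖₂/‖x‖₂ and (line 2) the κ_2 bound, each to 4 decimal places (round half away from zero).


0.0070
1.4639

largest singular value 33/10, smallest 33/3484
condition number: (33/10) ÷ (33/3484) = 348.4000
perturbation bound = 348.4000·1/238 = 1.4639
solve Ax = b  →  x = [-120.6993 292.8298]
‖b‖₂ = 5.0000 and ‖x‖₂ = 316.7296
δb = ε·‖b‖·d = [0.0185 0.0099]; solving A·Δx = δb gives ‖Δx‖ = 2.2180
dividing the unrounded norms, ‖Δx‖/‖x‖ = 0.0070
tightness: 0.0070 against a bound of 1.4639 (unrounded ratio ≈ 0.0048)


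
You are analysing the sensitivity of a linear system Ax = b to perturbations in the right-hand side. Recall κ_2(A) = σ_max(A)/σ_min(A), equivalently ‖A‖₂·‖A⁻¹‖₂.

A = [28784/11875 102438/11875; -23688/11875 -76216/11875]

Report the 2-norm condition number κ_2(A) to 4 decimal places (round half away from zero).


M = AᵀA = [2223424/225625 7606368/225625; 7606368/225625 26083876/225625]. tr(M)=1132292/9025, det(M)=614656/225625
λ_max, λ_min = (1132292/9025 ± √2049916176/130321)/2 = 3136/25, 196/9025
so κ_2 = √((3136/25) / (196/9025)) = 76.0000

76.0000


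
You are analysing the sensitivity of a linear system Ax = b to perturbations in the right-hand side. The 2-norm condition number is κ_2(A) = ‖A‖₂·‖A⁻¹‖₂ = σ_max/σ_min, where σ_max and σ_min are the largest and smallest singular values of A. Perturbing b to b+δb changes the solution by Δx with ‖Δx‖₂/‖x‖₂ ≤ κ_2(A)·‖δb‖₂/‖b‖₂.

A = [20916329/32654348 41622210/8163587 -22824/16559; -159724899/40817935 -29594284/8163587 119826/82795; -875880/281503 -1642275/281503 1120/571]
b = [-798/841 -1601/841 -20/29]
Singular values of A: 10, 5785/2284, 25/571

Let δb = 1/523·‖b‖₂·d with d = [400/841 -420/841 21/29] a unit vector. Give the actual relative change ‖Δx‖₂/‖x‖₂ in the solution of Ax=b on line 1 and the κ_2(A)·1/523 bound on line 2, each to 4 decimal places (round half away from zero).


0.1227
0.4367

largest singular value 10, smallest 25/571
κ = σ_max/σ_min = 10/(25/571) = 228.4000
κ_2(A)·‖δb‖/‖b‖ = 0.4367
solve Ax = b  →  x = [0.7419 -0.2869 -0.0280]
‖b‖ = 2.2361, ‖x‖ = 0.7959
re-solving with b+δb shifts x by Δx of norm 0.0977
realised ‖Δx‖/‖x‖ = 0.1227
tightness: 0.1227 against a bound of 0.4367 (unrounded ratio ≈ 0.2809)


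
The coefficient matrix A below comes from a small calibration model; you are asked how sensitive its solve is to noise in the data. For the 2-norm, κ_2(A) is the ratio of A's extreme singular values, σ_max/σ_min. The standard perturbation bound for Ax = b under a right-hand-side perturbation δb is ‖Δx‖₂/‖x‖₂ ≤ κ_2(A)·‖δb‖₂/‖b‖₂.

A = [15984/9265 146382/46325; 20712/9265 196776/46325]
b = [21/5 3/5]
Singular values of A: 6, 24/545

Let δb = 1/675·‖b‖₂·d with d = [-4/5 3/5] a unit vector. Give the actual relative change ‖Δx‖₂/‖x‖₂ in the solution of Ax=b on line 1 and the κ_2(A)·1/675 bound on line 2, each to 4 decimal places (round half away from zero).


largest singular value 6, smallest 24/545
κ_2(A) = 6 / (24/545) = 136.2500
κ_2(A)·‖δb‖/‖b‖ = 0.2019
solve Ax = b  →  x = [60.3456 -31.6176]
2-norm of b is 4.2426; of x, 68.1268
Δx = A⁻¹·δb where δb = 1/675·4.2426·d; ‖Δx‖ = 0.1427
dividing the unrounded norms, ‖Δx‖/‖x‖ = 0.0021
so the bound overstates the realised error by a factor of ≈ 96.3459 (computed from the unrounded values)

0.0021
0.2019


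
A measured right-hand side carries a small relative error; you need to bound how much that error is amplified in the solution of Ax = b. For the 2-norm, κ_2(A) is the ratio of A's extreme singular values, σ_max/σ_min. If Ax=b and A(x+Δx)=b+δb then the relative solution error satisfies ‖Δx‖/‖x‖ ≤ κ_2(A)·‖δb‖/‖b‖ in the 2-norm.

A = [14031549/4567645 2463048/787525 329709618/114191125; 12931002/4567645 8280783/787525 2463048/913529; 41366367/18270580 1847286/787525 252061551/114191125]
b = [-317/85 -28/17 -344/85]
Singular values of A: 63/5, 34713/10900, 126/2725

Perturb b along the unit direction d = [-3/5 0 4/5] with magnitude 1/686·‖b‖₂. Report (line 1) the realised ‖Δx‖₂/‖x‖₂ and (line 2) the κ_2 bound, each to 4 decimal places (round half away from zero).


from the listed singular values, σ₁ = 63/5, σ_n = 126/2725
κ_2(A) = (63/5) / (126/2725) = 272.5000
perturbation bound = 272.5000·1/686 = 0.3972
solve Ax = b  →  x = [14.0045 0.3110 -16.5283]
2-norm of b is 5.7446; of x, 21.6658
re-solving with b+δb shifts x by Δx of norm 0.1811
dividing the unrounded norms, ‖Δx‖/‖x‖ = 0.0084
tightness: 0.0084 against a bound of 0.3972 (unrounded ratio ≈ 0.0210)

0.0084
0.3972


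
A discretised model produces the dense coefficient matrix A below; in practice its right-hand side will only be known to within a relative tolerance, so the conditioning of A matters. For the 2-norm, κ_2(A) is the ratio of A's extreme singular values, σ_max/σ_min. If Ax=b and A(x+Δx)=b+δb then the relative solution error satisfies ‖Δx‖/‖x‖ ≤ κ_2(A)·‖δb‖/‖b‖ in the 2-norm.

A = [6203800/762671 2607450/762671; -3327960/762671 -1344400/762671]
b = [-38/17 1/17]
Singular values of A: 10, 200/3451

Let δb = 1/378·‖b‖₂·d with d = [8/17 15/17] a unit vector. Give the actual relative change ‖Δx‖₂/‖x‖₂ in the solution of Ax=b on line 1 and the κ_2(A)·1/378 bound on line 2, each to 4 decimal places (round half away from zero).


0.0059
0.4565

from the listed singular values, σ₁ = 10, σ_n = 200/3451
κ = σ_max/σ_min = 10/(200/3451) = 172.5500
perturbation bound = 172.5500·1/378 = 0.4565
solve Ax = b  →  x = [6.4519 -16.0046]
‖b‖ = 2.2361, ‖x‖ = 17.2562
with δb = [0.0028 0.0052], A·Δx = δb → ‖Δx‖ = 0.1021
realised ‖Δx‖/‖x‖ = 0.0059
so the bound overstates the realised error by a factor of ≈ 77.1719 (computed from the unrounded values)


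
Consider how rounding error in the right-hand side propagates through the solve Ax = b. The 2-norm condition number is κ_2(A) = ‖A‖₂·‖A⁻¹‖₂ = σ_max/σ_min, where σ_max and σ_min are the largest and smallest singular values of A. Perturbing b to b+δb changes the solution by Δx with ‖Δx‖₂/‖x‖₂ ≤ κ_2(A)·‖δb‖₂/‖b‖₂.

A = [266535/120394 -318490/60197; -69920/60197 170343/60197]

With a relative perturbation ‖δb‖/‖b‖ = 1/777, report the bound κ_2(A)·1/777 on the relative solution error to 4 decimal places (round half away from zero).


M = AᵀA = [313481425/50154724 -188078715/12538681; -188078715/12538681 451393141/12538681]. tr(M)=2119053989/50154724, det(M)=714025/50154724
solving λ² − 2119053989/50154724·λ + 714025/50154724 = 0 gives λ = 169/4, 4225/12538681
σ_max=√(169/4)=(13/2), σ_min=√(4225/12538681)=(65/3541) → κ = 354.1000
perturbation bound = 354.1000·1/777 = 0.4557

0.4557


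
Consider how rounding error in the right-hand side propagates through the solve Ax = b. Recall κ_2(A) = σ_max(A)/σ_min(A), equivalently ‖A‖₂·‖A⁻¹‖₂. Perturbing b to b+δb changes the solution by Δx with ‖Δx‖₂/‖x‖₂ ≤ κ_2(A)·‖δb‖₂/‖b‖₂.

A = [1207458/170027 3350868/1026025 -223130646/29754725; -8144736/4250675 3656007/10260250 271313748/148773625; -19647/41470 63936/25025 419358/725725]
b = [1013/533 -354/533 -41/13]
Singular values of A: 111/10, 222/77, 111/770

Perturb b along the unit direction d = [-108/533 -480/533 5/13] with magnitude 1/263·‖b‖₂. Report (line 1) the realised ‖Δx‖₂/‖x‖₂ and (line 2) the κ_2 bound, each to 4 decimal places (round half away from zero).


0.0141
0.2928

σ_max = 111/10, σ_min = 111/770
condition number: (111/10) ÷ (111/770) = 77.0000
worst-case relative error ≤ 77.0000 × 1/263 = 0.2928
solve Ax = b  →  x = [-4.7031 -0.9485 -5.1203]
2-norm of b is 3.7417; of x, 7.0169
with δb = [-0.0029 -0.0128 0.0055], A·Δx = δb → ‖Δx‖ = 0.0987
relative error = 0.0141
tightness: 0.0141 against a bound of 0.2928 (unrounded ratio ≈ 0.0480)


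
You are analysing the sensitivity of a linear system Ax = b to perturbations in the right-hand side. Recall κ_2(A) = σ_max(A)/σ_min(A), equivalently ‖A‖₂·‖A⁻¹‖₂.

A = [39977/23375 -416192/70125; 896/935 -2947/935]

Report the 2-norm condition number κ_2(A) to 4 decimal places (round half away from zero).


165.0000

form AᵀA = [7266161/1890625 -74702656/5671875; -74702656/5671875 768400801/17015625] with trace 1334074/27225 and determinant 2401/27225
λ_max, λ_min = (1334074/27225 ± √1779491968576/741200625)/2 = 49, 49/27225
κ_2(A) = √(λ_max/λ_min) = √(49 / (49/27225)) = 165.0000


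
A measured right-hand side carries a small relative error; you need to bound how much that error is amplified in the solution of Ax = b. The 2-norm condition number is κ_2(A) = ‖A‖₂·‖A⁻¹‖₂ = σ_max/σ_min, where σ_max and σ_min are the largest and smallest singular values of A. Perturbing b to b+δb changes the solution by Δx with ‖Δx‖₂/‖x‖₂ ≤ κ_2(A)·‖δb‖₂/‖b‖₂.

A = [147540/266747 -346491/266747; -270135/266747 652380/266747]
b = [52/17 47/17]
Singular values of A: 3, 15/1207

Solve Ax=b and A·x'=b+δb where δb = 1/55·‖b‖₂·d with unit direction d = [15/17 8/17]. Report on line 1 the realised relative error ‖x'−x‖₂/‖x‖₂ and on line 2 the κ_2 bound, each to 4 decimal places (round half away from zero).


0.0187
4.3891

from the listed singular values, σ₁ = 3, σ_n = 15/1207
condition number: 3 ÷ (15/1207) = 241.4000
κ_2(A)·‖δb‖/‖b‖ = 4.3891
solve Ax = b  →  x = [296.9795 124.1026]
‖b‖ = 4.1231, ‖x‖ = 321.8668
δb = ε·‖b‖·d = [0.0661 0.0353]; solving A·Δx = δb gives ‖Δx‖ = 6.0322
realised ‖Δx‖/‖x‖ = 0.0187
tightness: 0.0187 against a bound of 4.3891 (unrounded ratio ≈ 0.0043)


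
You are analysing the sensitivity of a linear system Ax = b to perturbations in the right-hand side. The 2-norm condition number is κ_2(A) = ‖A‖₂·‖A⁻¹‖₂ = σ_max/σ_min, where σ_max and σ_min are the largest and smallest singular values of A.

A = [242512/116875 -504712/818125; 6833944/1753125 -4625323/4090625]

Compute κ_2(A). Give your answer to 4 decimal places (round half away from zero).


AᵀA = [207389295424/10634765625 -141138761608/24814453125; -141138761608/24814453125 96062172761/57900390625]; tr = 17642616049/833765625, det = 71639296/20844140625
λ_max, λ_min = (17642616049/833765625 ± √311252344191247730401/695165117431640625)/2 = 529/25, 135424/833765625
σ_max=√(529/25)=(23/5), σ_min=√(135424/833765625)=(368/28875) → κ = 360.9375

360.9375


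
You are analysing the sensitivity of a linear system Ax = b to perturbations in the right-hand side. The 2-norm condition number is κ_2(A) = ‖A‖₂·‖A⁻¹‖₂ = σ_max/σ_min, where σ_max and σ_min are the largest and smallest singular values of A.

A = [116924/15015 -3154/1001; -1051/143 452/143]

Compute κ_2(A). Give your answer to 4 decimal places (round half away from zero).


92.4000

AᵀA = [25849447801/225450225 -717941516/15030015; -717941516/15030015 19958612/1002001]; tr = 179527429/1334025, det = 2829124/1334025
λ_max, λ_min = (179527429/1334025 ± √32215001274773641/1779622700625)/2 = 3364/25, 841/53361
σ_max=√(3364/25)=(58/5), σ_min=√(841/53361)=(29/231) → κ = 92.4000


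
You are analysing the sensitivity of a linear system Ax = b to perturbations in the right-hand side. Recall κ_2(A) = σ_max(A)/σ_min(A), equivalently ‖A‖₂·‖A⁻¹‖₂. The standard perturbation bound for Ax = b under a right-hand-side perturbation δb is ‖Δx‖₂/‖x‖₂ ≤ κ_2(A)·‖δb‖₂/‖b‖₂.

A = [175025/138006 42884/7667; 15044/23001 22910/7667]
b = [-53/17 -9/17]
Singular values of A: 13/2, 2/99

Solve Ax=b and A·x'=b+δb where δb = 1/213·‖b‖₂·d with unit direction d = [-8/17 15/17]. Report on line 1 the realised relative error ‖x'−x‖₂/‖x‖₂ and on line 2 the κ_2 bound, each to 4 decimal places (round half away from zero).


σ_max = 13/2, σ_min = 2/99
condition number: (13/2) ÷ (2/99) = 321.7500
bound on ‖Δx‖/‖x‖: κ·ε = 321.7500·1/213 = 1.5106
solve Ax = b  →  x = [-48.3940 10.4156]
‖b‖ = 3.1623, ‖x‖ = 49.5022
Δx = A⁻¹·δb where δb = 1/213·3.1623·d; ‖Δx‖ = 0.7349
relative error = 0.0148
so the bound overstates the realised error by a factor of ≈ 101.7507 (computed from the unrounded values)

0.0148
1.5106


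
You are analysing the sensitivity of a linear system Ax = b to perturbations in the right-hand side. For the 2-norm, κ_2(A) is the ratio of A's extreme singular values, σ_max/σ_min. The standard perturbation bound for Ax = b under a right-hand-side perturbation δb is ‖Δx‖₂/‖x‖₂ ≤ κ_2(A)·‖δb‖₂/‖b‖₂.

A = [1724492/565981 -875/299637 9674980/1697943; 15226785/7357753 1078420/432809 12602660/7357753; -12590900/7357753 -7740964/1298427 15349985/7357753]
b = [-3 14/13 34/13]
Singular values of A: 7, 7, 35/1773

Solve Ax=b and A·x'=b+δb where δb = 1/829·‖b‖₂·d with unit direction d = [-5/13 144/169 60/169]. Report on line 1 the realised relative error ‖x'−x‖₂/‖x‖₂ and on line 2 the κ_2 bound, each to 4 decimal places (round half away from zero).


from the listed singular values, σ₁ = 7, σ_n = 35/1773
κ_2(A) = 7 / (35/1773) = 354.6000
perturbation bound = 354.6000·1/829 = 0.4277
solve Ax = b  →  x = [-124.0090 58.1868 65.8144]
‖b‖ = 4.1231, ‖x‖ = 151.9720
re-solving with b+δb shifts x by Δx of norm 0.2519
relative error = 0.0017
tightness: 0.0017 against a bound of 0.4277 (unrounded ratio ≈ 0.0039)

0.0017
0.4277


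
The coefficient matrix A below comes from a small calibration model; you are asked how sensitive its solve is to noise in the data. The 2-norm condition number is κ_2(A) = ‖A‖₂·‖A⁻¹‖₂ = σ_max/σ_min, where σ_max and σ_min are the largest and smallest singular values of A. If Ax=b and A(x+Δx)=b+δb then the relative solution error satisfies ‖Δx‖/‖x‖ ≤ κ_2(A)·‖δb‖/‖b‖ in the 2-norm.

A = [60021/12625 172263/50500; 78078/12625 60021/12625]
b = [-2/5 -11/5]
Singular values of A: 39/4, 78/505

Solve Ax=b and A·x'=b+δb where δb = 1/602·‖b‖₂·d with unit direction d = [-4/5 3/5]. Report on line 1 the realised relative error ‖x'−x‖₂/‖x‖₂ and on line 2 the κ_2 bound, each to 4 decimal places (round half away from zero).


largest singular value 39/4, smallest 78/505
condition number: (39/4) ÷ (78/505) = 63.1250
κ_2(A)·‖δb‖/‖b‖ = 0.1049
solve Ax = b  →  x = [3.7205 -5.3026]
‖b‖₂ = 2.2361 and ‖x‖₂ = 6.4776
re-solving with b+δb shifts x by Δx of norm 0.0240
relative error = 0.0037
so the bound overstates the realised error by a factor of ≈ 28.2445 (computed from the unrounded values)

0.0037
0.1049


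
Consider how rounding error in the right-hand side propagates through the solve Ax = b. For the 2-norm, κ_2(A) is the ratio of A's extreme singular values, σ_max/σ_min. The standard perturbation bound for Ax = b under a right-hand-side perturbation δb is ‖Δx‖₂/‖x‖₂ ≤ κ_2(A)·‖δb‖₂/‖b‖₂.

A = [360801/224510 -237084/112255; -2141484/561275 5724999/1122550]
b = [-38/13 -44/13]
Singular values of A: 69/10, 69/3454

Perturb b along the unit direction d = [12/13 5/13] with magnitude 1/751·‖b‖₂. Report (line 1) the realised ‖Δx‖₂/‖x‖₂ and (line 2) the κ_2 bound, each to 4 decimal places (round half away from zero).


0.0015
0.4599

largest singular value 69/10, smallest 69/3454
κ = σ_max/σ_min = (69/10)/(69/3454) = 345.4000
perturbation bound = 345.4000·1/751 = 0.4599
solve Ax = b  →  x = [-160.0116 -120.3710]
‖b‖₂ = 4.4721 and ‖x‖₂ = 200.2321
re-solving with b+δb shifts x by Δx of norm 0.2981
dividing the unrounded norms, ‖Δx‖/‖x‖ = 0.0015
tightness: 0.0015 against a bound of 0.4599 (unrounded ratio ≈ 0.0032)


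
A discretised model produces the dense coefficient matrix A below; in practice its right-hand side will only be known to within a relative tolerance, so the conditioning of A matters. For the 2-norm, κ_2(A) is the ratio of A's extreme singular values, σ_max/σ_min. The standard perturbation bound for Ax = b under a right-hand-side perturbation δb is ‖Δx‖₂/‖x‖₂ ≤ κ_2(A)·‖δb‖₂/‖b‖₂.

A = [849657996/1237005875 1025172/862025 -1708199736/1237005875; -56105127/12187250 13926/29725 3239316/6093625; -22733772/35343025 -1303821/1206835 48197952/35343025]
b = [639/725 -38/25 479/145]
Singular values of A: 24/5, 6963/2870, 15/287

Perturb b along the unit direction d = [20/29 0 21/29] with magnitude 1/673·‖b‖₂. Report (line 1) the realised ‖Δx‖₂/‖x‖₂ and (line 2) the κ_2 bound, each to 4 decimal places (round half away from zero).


largest singular value 24/5, smallest 15/287
κ_2(A) = (24/5) / (15/287) = 91.8400
bound on ‖Δx‖/‖x‖: κ·ε = 91.8400·1/673 = 0.1365
solve Ax = b  →  x = [9.0239 40.9970 39.1573]
‖b‖ = 3.7417, ‖x‖ = 57.4063
with δb = [0.0038 0.0000 0.0040], A·Δx = δb → ‖Δx‖ = 0.1064
relative error = 0.0019
realised/bound (from unrounded values) ≈ 0.0136

0.0019
0.1365


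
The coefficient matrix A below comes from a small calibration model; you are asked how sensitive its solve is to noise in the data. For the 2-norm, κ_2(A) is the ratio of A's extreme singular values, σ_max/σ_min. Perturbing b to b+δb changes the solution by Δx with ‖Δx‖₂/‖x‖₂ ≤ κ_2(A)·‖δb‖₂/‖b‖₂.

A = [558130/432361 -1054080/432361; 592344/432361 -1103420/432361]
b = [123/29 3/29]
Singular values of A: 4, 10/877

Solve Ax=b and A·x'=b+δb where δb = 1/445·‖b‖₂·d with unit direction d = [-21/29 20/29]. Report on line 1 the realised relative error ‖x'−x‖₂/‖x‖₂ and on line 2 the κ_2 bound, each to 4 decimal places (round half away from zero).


0.0032
0.7883

from the listed singular values, σ₁ = 4, σ_n = 10/877
condition number: 4 ÷ (10/877) = 350.8000
κ_2(A)·‖δb‖/‖b‖ = 0.7883
solve Ax = b  →  x = [-231.7941 -124.4735]
‖b‖ = 4.2426, ‖x‖ = 263.1011
δb = ε·‖b‖·d = [-0.0069 0.0066]; solving A·Δx = δb gives ‖Δx‖ = 0.8361
relative error = 0.0032
tightness: 0.0032 against a bound of 0.7883 (unrounded ratio ≈ 0.0040)


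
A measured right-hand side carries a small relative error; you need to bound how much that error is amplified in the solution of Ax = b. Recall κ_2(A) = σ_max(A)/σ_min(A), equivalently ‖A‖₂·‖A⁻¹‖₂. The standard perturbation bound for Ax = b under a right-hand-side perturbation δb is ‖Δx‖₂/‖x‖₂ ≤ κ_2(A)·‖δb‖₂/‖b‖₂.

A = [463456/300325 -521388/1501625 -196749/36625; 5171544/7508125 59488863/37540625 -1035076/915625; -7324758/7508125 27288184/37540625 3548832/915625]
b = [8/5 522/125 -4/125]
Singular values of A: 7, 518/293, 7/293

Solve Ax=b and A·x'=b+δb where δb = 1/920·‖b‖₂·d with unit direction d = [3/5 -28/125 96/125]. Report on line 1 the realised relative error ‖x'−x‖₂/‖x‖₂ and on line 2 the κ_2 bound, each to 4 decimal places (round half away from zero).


σ_max = 7, σ_min = 7/293
κ = σ_max/σ_min = 7/(7/293) = 293.0000
perturbation bound = 293.0000·1/920 = 0.3185
solve Ax = b  →  x = [0.5747 2.1898 -0.2743]
‖b‖ = 4.4721, ‖x‖ = 2.2805
Δx = A⁻¹·δb where δb = 1/920·4.4721·d; ‖Δx‖ = 0.2035
relative error = 0.0892
so the bound overstates the realised error by a factor of ≈ 3.5696 (computed from the unrounded values)

0.0892
0.3185


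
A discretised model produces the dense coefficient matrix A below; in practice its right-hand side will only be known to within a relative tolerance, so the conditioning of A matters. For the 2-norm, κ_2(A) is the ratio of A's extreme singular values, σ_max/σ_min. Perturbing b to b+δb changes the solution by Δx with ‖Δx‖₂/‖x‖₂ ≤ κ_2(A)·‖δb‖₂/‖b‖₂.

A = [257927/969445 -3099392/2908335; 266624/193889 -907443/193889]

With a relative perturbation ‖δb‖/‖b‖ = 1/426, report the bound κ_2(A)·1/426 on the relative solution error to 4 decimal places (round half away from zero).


0.2664

AᵀA = [1096808609/559086025 -11270299264/1677258075; -11270299264/1677258075 115932843769/5031774225]; tr = 5032164850/201270969, det = 9765625/201270969
solving λ² − 5032164850/201270969·λ + 9765625/201270969 = 0 gives λ = 25, 390625/201270969
κ = σ_max/σ_min = 5/(625/14187) = 113.4960
perturbation bound = 113.4960·1/426 = 0.2664


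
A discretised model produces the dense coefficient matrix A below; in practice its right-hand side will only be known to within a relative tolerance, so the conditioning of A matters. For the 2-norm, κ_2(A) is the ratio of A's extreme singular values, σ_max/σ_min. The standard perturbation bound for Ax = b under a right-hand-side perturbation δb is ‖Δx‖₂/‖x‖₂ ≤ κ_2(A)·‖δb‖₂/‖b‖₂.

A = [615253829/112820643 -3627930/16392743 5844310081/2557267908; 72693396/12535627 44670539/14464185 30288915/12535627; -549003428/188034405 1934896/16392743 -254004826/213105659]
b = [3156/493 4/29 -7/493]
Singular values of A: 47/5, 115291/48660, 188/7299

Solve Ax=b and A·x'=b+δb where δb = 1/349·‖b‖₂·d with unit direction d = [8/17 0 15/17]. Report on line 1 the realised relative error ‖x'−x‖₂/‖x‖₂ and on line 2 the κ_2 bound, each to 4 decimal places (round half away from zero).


from the listed singular values, σ₁ = 47/5, σ_n = 188/7299
κ = σ_max/σ_min = (47/5)/(188/7299) = 364.9500
perturbation bound = 364.9500·1/349 = 1.0457
solve Ax = b  →  x = [-44.0722 -1.5537 107.8161]
‖b‖ = 6.4031, ‖x‖ = 116.4864
δb = ε·‖b‖·d = [0.0086 0.0000 0.0162]; solving A·Δx = δb gives ‖Δx‖ = 0.7123
realised ‖Δx‖/‖x‖ = 0.0061
tightness: 0.0061 against a bound of 1.0457 (unrounded ratio ≈ 0.0058)

0.0061
1.0457


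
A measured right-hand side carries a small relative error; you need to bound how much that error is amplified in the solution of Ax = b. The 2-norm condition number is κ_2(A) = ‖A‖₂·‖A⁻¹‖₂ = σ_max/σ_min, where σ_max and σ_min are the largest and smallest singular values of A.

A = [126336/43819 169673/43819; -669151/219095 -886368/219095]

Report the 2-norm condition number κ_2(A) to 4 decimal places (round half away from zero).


M = AᵀA = [1006875961/57078025 1342460448/57078025; 1342460448/57078025 1789977889/57078025]. tr(M)=111874154/2283121, det(M)=60025/2283121
char-poly roots: 49 and 1225/2283121
κ_2(A) = √(λ_max/λ_min) = √(49 / (1225/2283121)) = 302.2000

302.2000


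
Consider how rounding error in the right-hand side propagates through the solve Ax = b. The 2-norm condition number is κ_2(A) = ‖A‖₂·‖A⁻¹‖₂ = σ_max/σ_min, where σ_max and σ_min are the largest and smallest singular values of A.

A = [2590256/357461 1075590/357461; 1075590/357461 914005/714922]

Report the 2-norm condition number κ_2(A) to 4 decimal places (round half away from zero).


AᵀA = [605101537972/9829105117 252123136155/9829105117; 252123136155/9829105117 420229271725/39316420468]; tr = 218510417201/3024340036, det = 33408400/756085009
λ_max, λ_min = (218510417201/3024340036 ± √47745185811568537436001/9146632653352481296)/2 = 289/4, 462400/756085009
so κ_2 = √((289/4) / (462400/756085009)) = 343.7125

343.7125


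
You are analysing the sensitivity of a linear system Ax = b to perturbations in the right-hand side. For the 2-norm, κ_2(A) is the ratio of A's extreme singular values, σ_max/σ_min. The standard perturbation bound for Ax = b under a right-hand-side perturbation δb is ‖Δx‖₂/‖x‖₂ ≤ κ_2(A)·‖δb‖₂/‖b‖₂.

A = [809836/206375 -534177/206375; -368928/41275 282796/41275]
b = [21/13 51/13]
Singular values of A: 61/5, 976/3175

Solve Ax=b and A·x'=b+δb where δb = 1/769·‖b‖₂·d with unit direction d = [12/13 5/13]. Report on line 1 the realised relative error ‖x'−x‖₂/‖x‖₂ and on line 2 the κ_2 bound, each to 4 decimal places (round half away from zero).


0.0018
0.0516

σ_max = 61/5, σ_min = 976/3175
condition number: (61/5) ÷ (976/3175) = 39.6875
worst-case relative error ≤ 39.6875 × 1/769 = 0.0516
solve Ax = b  →  x = [5.6588 7.9549]
2-norm of b is 4.2426; of x, 9.7623
δb = ε·‖b‖·d = [0.0051 0.0021]; solving A·Δx = δb gives ‖Δx‖ = 0.0179
realised ‖Δx‖/‖x‖ = 0.0018
so the bound overstates the realised error by a factor of ≈ 28.0722 (computed from the unrounded values)


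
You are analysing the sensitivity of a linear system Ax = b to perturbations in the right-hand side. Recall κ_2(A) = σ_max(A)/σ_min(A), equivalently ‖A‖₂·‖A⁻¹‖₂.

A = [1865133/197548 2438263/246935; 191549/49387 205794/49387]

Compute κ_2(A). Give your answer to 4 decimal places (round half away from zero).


209.6000

form AᵀA = [24057854545/230918416 31574422971/288648020; 31574422971/288648020 41443229101/360810025] with trace 1503612401/6864400 and determinant 1874161/1716100
λ_max, λ_min = (1503612401/6864400 ± √2260644412588690401/47119987360000)/2 = 5476/25, 1369/274576
κ = σ_max/σ_min = (74/5)/(37/524) = 209.6000


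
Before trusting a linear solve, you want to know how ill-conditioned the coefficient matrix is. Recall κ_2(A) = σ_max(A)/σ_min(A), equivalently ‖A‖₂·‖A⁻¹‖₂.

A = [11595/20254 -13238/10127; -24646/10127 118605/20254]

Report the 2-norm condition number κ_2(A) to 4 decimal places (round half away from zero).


247.0000

form AᵀA = [1525369/244036 -915120/61009; -915120/61009 8785321/244036] with trace 30505/722 and determinant 169/5776
solving λ² − 30505/722·λ + 169/5776 = 0 gives λ = 169/4, 1/1444
σ_max=√(169/4)=(13/2), σ_min=√(1/1444)=(1/38) → κ = 247.0000


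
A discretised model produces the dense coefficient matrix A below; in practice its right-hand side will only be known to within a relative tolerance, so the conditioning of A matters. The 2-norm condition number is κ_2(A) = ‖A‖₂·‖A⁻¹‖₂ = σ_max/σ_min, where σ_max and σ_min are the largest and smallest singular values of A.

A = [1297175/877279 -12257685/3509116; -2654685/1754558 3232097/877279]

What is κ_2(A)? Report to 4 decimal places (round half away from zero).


186.1600

form AᵀA = [16382882725/3660492004 -39311250165/3660492004; -39311250165/3660492004 377400782209/14641968016] with trace 2620901261/86638864 and determinant 9150625/346555456
char-poly roots: 121/4 and 75625/86638864
so κ_2 = √((121/4) / (75625/86638864)) = 186.1600


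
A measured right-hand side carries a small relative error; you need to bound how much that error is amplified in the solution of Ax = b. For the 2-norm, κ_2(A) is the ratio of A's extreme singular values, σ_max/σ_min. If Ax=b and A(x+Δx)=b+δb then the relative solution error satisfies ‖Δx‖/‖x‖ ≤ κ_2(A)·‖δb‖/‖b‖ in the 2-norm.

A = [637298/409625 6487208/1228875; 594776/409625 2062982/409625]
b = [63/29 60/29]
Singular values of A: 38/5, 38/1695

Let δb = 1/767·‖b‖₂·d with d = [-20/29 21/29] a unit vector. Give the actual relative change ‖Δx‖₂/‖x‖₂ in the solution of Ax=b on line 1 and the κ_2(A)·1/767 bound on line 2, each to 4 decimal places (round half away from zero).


from the listed singular values, σ₁ = 38/5, σ_n = 38/1695
κ = σ_max/σ_min = (38/5)/(38/1695) = 339.0000
worst-case relative error ≤ 339.0000 × 1/767 = 0.4420
solve Ax = b  →  x = [0.1105 0.3789]
‖b‖ = 3.0000, ‖x‖ = 0.3947
with δb = [-0.0027 0.0028], A·Δx = δb → ‖Δx‖ = 0.1745
relative error = 0.4420
so the bound is sharp here: realised error equals the bound

0.4420
0.4420


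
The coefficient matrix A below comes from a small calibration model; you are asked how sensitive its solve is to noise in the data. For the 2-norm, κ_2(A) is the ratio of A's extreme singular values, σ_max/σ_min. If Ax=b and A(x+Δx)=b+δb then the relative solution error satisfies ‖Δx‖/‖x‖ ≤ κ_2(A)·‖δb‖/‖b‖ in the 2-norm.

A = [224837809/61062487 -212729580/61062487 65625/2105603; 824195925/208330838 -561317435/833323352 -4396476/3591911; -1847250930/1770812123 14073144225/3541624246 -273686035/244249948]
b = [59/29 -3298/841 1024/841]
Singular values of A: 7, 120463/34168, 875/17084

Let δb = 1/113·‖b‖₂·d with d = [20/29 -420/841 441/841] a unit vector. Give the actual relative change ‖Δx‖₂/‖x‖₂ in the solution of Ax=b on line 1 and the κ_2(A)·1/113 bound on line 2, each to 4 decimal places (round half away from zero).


0.0101
1.2095

σ_max = 7, σ_min = 875/17084
κ = σ_max/σ_min = 7/(875/17084) = 136.6720
κ_2(A)·‖δb‖/‖b‖ = 1.2095
solve Ax = b  →  x = [24.8977 26.3497 69.1772]
2-norm of b is 4.5826; of x, 78.1005
Δx = A⁻¹·δb where δb = 1/113·4.5826·d; ‖Δx‖ = 0.7918
realised ‖Δx‖/‖x‖ = 0.0101
realised/bound (from unrounded values) ≈ 0.0084


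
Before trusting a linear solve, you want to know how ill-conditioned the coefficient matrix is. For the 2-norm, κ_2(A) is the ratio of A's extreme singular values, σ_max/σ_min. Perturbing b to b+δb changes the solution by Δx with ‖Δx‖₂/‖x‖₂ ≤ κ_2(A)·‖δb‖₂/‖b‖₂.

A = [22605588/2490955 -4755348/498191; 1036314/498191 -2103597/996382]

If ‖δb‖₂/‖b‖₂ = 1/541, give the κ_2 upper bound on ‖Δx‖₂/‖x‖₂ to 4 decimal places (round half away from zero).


form AᵀA = [319965066324/3691170025 -67190603949/738234005; -67190603949/738234005 56441676825/590587204] with trace 3199645881/17556100 and determinant 2125764/4389025
solving λ² − 3199645881/17556100·λ + 2125764/4389025 = 0 gives λ = 729/4, 11664/4389025
so κ_2 = √((729/4) / (11664/4389025)) = 261.8750
worst-case relative error ≤ 261.8750 × 1/541 = 0.4841

0.4841


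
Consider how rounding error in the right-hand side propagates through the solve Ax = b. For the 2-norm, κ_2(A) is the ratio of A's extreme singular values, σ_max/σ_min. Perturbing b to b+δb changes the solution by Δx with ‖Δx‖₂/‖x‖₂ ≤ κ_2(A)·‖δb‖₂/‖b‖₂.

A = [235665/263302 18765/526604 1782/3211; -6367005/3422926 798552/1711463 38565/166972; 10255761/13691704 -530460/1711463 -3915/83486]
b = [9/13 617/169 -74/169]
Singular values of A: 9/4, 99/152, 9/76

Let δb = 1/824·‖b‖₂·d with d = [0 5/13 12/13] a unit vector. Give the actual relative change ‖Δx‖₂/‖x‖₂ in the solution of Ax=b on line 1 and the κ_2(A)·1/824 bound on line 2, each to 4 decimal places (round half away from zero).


0.0042
0.0231

largest singular value 9/4, smallest 9/76
condition number: (9/4) ÷ (9/76) = 19.0000
bound on ‖Δx‖/‖x‖: κ·ε = 19.0000·1/824 = 0.0231
solve Ax = b  →  x = [-2.7526 -6.1598 6.0824]
2-norm of b is 3.7417; of x, 9.0838
δb = ε·‖b‖·d = [0.0000 0.0017 0.0042]; solving A·Δx = δb gives ‖Δx‖ = 0.0383
dividing the unrounded norms, ‖Δx‖/‖x‖ = 0.0042
tightness: 0.0042 against a bound of 0.0231 (unrounded ratio ≈ 0.1831)
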